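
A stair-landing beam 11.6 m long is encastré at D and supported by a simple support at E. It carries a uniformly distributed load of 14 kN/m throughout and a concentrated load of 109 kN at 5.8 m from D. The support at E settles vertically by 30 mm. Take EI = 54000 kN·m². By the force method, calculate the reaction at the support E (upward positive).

Take the reaction at E as the redundant and release it; the primary structure is a cantilever fixed at D.
Deflection at E on the released cantilever, summing each load's contribution:
  UDL 14: wL⁴/(8EI) = 31686/EI
  point load 109 at a = 5.8: Pa²(3L − a)/(6EI) = 17723/EI
  δ_0 = 49409/EI
Flexibility coefficient — unit upward force at E: δ_{EE} = L³/(3EI) = 520.3/EI.
With EI = 54000 kN·m²: δ_0 = 0.91498 m and δ_{EE} = 0.009635 m/kN.
Compatibility — the beam at E must follow the support down by 0.03 m: δ_0 − R_E·δ_{EE} = 0.03, so R_E = (0.91498 − 0.03)/0.009635 = 91.85 kN.

R_E = 91.85 kN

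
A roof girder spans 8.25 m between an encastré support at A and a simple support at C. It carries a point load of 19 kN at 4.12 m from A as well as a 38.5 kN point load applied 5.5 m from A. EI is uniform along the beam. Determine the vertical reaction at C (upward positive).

Release the roller at C. Primary structure: cantilever fixed at A.
Downward deflection at the released point C due to the loads:
  point load 19 at a = 4.12: Pa²(3L − a)/(6EI) = 1109/EI
  point load 38.5 at a = 5.5: Pa²(3L − a)/(6EI) = 3737/EI
  δ_0 = 4845/EI
Tip deflection under a unit load at C: L³/(3EI) = 187.2/EI.
The prop prevents deflection at C: R_C = δ_0/δ_{CC} = 4845/187.2 = 25.89 kN.

R_C = 25.89 kN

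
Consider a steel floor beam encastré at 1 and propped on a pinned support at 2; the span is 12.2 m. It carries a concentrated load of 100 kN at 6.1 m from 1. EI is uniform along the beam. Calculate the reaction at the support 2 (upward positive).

Remove the prop at 2; the released (primary) structure is a cantilever built in at 1.
Downward deflection at the released point 2 due to the loads:
  point load 100 at a = 6.1: Pa²(3L − a)/(6EI) = 18915/EI
Flexibility coefficient — unit upward force at 2: δ_{22} = L³/(3EI) = 605.3/EI.
The prop prevents deflection at 2: R_2 = δ_0/δ_{22} = 18915/605.3 = 31.25 kN.

R_2 = 31.25 kN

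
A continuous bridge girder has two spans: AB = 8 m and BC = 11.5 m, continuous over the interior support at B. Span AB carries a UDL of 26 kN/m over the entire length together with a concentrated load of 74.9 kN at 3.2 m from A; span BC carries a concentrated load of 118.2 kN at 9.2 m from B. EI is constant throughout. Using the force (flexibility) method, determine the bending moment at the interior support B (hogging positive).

Take M_B as the redundant. Released structure: two simple spans AB and BC with a hinge at B.
Rotations at B on the released spans (each span's end-slope, ×1/EI):
  span AB: UDL 26: wL³/(24EI) = 554.7/EI
  span AB: point load 74.9 at a = 3.2: Pab(L + a)/(6LEI) = 268.4/EI
  span BC: point load 118.2 at a = 9.2: Pab(L + b)/(6LEI) = 500.2/EI
  relative rotation θ_0 = (823.1 + 500.2)/EI = 1323/EI
A unit hogging moment at B produces rotation L₁/(3EI) + L₂/(3EI) = 6.5/EI.
Slope continuity at B: θ_0 = M_B·6.5/EI, so M_B = 1323/6.5 = 203.6 kN·m (hogging).

M_B = 203.6 kN·m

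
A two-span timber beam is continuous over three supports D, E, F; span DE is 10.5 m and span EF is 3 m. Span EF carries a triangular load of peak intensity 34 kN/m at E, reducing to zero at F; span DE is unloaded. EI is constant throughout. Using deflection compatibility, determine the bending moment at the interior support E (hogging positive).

M_E = 4.533 kN·m

Take M_E as the redundant. Released structure: two simple spans DE and EF with a hinge at E.
Rotations at E on the released spans (each span's end-slope, ×1/EI):
  span EF: triangular load, peak 34: w₀L³/(45EI) = 20.4/EI
  relative rotation θ_0 = (0 + 20.4)/EI = 20.4/EI
A unit hogging moment at E produces rotation L₁/(3EI) + L₂/(3EI) = 4.5/EI.
Compatibility: M_E·(L₁+L₂)/(3EI) = θ_0, giving M_E = 4.533 kN·m (hogging).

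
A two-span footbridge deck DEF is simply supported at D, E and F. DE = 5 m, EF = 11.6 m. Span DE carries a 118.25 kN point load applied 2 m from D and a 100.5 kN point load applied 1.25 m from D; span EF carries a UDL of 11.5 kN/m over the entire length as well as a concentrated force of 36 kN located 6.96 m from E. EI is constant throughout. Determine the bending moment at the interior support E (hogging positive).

M_E = 231.8 kN·m

Release continuity at E by inserting a hinge; the redundant is the internal moment M_E. The primary structure is two simply-supported spans DE and EF.
Rotations at E on the released spans (each span's end-slope, ×1/EI):
  span DE: point load 118.25 at a = 2: Pab(L + a)/(6LEI) = 165.6/EI
  span DE: point load 100.5 at a = 1.25: Pab(L + a)/(6LEI) = 98.14/EI
  span EF: UDL 11.5: wL³/(24EI) = 747.9/EI
  span EF: point load 36 at a = 6.96: Pab(L + b)/(6LEI) = 271.3/EI
  relative rotation θ_0 = (263.7 + 1019)/EI = 1283/EI
A unit hogging moment at E produces rotation L₁/(3EI) + L₂/(3EI) = 5.533/EI.
Compatibility: M_E·(L₁+L₂)/(3EI) = θ_0, giving M_E = 231.8 kN·m (hogging).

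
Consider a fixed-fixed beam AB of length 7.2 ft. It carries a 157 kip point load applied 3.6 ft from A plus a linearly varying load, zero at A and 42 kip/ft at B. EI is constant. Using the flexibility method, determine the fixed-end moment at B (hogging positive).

Release both end moments; the primary structure is a simply-supported span AB with redundants M_A and M_B.
End rotations of the released simple span under the applied load (×1/EI):
  at A: point load 157 at a = 3.6: Pab(L + b)/(6LEI) = 508.7/EI
  at B: point load 157 at a = 3.6: Pab(L + a)/(6LEI) = 508.7/EI
  at A: triangular load, peak 42: 7w₀L³/(360EI) = 304.8/EI
  at B: triangular load, peak 42: w₀L³/(45EI) = 348.4/EI
  θ_A0 = 813.5/EI,  θ_B0 = 857/EI
Flexibility coefficients: a unit moment at one end gives L/(3EI) there and L/(6EI) at the far end, so f₁₁ = f₂₂ = 2.4/EI and f₁₂ = f₂₁ = 1.2/EI.
Compatibility — zero rotation at each built-in end:
  2.4 M_A + 1.2 M_B = 813.5
  1.2 M_A + 2.4 M_B = 857
Solving the pair gives M_A = 213.9 kip·ft and M_B = 250.2 kip·ft (hogging).

M_B = 250.2 kip·ft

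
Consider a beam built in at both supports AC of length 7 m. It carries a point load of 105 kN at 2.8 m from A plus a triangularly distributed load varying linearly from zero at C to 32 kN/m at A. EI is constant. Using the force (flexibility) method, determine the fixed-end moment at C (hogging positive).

M_C = 122.8 kN·m

Take the two fixed-end moments M_A, M_C as redundants; the released structure is the simple span AC.
Simple-span end rotations at A and C under the given loads:
  at A: point load 105 at a = 2.8: Pab(L + b)/(6LEI) = 329.3/EI
  at C: point load 105 at a = 2.8: Pab(L + a)/(6LEI) = 288.1/EI
  at A: triangular load, peak 32: w₀L³/(45EI) = 243.9/EI
  at C: triangular load, peak 32: 7w₀L³/(360EI) = 213.4/EI
  θ_A0 = 573.2/EI,  θ_C0 = 501.5/EI
Flexibility coefficients: a unit moment at one end gives L/(3EI) there and L/(6EI) at the far end, so f₁₁ = f₂₂ = 2.333/EI and f₁₂ = f₂₁ = 1.167/EI.
Compatibility — zero rotation at each built-in end:
  2.333 M_A + 1.167 M_C = 573.2
  1.167 M_A + 2.333 M_C = 501.5
Solving the pair gives M_A = 184.2 kN·m and M_C = 122.8 kN·m (hogging).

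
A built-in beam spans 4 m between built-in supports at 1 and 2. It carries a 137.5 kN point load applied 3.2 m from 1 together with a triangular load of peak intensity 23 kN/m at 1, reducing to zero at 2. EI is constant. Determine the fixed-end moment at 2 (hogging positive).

M_2 = 82.67 kN·m

Release both end moments; the primary structure is a simply-supported span 12 with redundants M_1 and M_2.
Simple-span end rotations at 1 and 2 under the given loads:
  at 1: point load 137.5 at a = 3.2: Pab(L + b)/(6LEI) = 70.4/EI
  at 2: point load 137.5 at a = 3.2: Pab(L + a)/(6LEI) = 105.6/EI
  at 1: triangular load, peak 23: w₀L³/(45EI) = 32.71/EI
  at 2: triangular load, peak 23: 7w₀L³/(360EI) = 28.62/EI
  θ_10 = 103.1/EI,  θ_20 = 134.2/EI
Flexibility coefficients: a unit moment at one end gives L/(3EI) there and L/(6EI) at the far end, so f₁₁ = f₂₂ = 1.333/EI and f₁₂ = f₂₁ = 0.6667/EI.
Compatibility — zero rotation at each built-in end:
  1.333 M_1 + 0.6667 M_2 = 103.1
  0.6667 M_1 + 1.333 M_2 = 134.2
Solving the pair gives M_1 = 36 kN·m and M_2 = 82.67 kN·m (hogging).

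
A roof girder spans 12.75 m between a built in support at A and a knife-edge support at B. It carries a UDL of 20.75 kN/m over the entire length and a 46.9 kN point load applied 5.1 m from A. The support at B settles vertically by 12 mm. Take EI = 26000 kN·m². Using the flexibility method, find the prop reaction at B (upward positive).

R_B = 108.5 kN

Remove the prop at B; the released (primary) structure is a cantilever built in at A.
Primary-structure tip deflection at B by superposition:
  UDL 20.75: wL⁴/(8EI) = 68544/EI
  point load 46.9 at a = 5.1: Pa²(3L − a)/(6EI) = 6740/EI
  δ_0 = 75284/EI
Flexibility coefficient — unit upward force at B: δ_{BB} = L³/(3EI) = 690.9/EI.
With EI = 26000 kN·m²: δ_0 = 2.8955 m and δ_{BB} = 0.026573 m/kN.
Compatibility — the beam at B must follow the support down by 0.012 m: δ_0 − R_B·δ_{BB} = 0.012, so R_B = (2.8955 − 0.012)/0.026573 = 108.5 kN.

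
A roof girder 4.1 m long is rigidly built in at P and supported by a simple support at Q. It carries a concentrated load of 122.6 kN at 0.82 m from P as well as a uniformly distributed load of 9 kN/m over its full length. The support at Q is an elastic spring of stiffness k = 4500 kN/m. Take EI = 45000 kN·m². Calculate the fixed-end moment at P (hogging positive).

M_P = 117 kN·m

Remove the prop at Q; the released (primary) structure is a cantilever built in at P.
Downward deflection at the released point Q due to the loads:
  point load 122.6 at a = 0.82: Pa²(3L − a)/(6EI) = 157.7/EI
  UDL 9: wL⁴/(8EI) = 317.9/EI
  δ_0 = 475.6/EI
Flexibility coefficient — unit upward force at Q: δ_{QQ} = L³/(3EI) = 22.97/EI.
With EI = 45000 kN·m²: δ_0 = 0.010569 m and δ_{QQ} = 0.000511 m/kN.
Compatibility — the spring shortens by R_Q/k under the reaction it provides: δ_0 − R_Q·δ_{QQ} = R_Q/k. With 1/k = 0.000222 m/kN, R_Q = δ_0 / (δ_{QQ} + 1/k) = 0.010569 / (0.000511 + 0.000222) = 14.42 kN.
Moment equilibrium about P: M_P = Σ(load moments about P) − R_Q·L = 176.2 − 14.42×4.1 = 117 kN·m.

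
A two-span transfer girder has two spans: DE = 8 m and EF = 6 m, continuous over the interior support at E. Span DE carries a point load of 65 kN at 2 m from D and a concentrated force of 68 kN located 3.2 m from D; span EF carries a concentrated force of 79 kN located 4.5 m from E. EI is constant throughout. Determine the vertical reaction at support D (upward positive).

Insert a hinge at E; M_E is the redundant, and each span becomes simply supported.
Discontinuity in slope at E on the released structure — sum the simple-span end rotations:
  span DE: point load 65 at a = 2: Pab(L + a)/(6LEI) = 162.5/EI
  span DE: point load 68 at a = 3.2: Pab(L + a)/(6LEI) = 243.7/EI
  span EF: point load 79 at a = 4.5: Pab(L + b)/(6LEI) = 111.1/EI
  relative rotation θ_0 = (406.2 + 111.1)/EI = 517.3/EI
A unit hogging moment at E produces rotation L₁/(3EI) + L₂/(3EI) = 4.667/EI.
Slope continuity at E: θ_0 = M_E·4.667/EI, so M_E = 517.3/4.667 = 110.9 kN·m (hogging).
Span DE, ΣM about D with M_E applied at E: R_E^{DE}·8 = 347.6 + 110.9, so R_E^{DE} = 57.31 kN and R_D = 133 − 57.31 = 75.69 kN.

R_D = 75.69 kN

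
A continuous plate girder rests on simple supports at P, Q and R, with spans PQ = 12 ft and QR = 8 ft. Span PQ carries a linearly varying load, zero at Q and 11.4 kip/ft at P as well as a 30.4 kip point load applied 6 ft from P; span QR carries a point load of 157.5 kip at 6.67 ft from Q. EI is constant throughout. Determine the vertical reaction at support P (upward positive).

Take M_Q as the redundant. Released structure: two simple spans PQ and QR with a hinge at Q.
Discontinuity in slope at Q on the released structure — sum the simple-span end rotations:
  span PQ: triangular load, peak 11.4: 7w₀L³/(360EI) = 383/EI
  span PQ: point load 30.4 at a = 6: Pab(L + a)/(6LEI) = 273.6/EI
  span QR: point load 157.5 at a = 6.67: Pab(L + b)/(6LEI) = 271.6/EI
  relative rotation θ_0 = (656.6 + 271.6)/EI = 928.2/EI
A unit hogging moment at Q produces rotation L₁/(3EI) + L₂/(3EI) = 6.667/EI.
Compatibility: M_Q·(L₁+L₂)/(3EI) = θ_0, giving M_Q = 139.2 kip·ft (hogging).
Span PQ, ΣM about P with M_Q applied at Q: R_Q^{PQ}·12 = 456 + 139.2, so R_Q^{PQ} = 49.6 kip and R_P = 98.8 − 49.6 = 49.2 kip.

R_P = 49.2 kip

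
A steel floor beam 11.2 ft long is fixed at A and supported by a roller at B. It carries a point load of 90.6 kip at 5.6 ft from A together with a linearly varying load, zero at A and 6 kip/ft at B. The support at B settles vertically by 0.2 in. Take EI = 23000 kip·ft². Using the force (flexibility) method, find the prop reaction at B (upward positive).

R_B = 45.97 kip

Remove the prop at B; the released (primary) structure is a cantilever built in at A.
Primary-structure tip deflection at B by superposition:
  point load 90.6 at a = 5.6: Pa²(3L − a)/(6EI) = 13259/EI
  triangular load, peak 6 at the free end: 11w₀L⁴/(120EI) = 8654/EI
  δ_0 = 21913/EI
Tip deflection under a unit load at B: L³/(3EI) = 468.3/EI.
With EI = 23000 kip·ft²: δ_0 = 0.95275 ft and δ_{BB} = 0.020361 ft/kip.
Compatibility — the beam at B must follow the support down by 0.01667 ft: δ_0 − R_B·δ_{BB} = 0.01667, so R_B = (0.95275 − 0.01667)/0.020361 = 45.97 kip.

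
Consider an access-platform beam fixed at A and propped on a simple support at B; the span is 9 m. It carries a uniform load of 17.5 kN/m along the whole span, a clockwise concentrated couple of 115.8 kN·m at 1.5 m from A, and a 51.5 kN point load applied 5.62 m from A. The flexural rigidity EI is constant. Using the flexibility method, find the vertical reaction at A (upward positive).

Remove the prop at B; the released (primary) structure is a cantilever built in at A.
Downward deflection at the released point B due to the loads:
  UDL 17.5: wL⁴/(8EI) = 14352/EI
  clockwise couple 115.8 at a = 1.5: M₀a(2L − a)/(2EI) = 1433/EI
  point load 51.5 at a = 5.62: Pa²(3L − a)/(6EI) = 5796/EI
  δ_0 = 21581/EI
Flexibility coefficient — unit upward force at B: δ_{BB} = L³/(3EI) = 243/EI.
Compatibility at B: δ_0 − R_B·δ_{BB} = 0, so R_B = 21581/243 = 88.81 kN.
Vertical equilibrium: R_A = ΣP − R_B = 209 − 88.81 = 120.2 kN.

R_A = 120.2 kN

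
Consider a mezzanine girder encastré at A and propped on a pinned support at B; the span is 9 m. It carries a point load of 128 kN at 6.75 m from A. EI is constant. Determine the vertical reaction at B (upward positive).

Choose R_B as the redundant. The primary structure is the cantilever fixed at A.
Deflection at B on the released cantilever, summing each load's contribution:
  point load 128 at a = 6.75: Pa²(3L − a)/(6EI) = 19683/EI
Flexibility coefficient — unit upward force at B: δ_{BB} = L³/(3EI) = 243/EI.
Compatibility at B: δ_0 − R_B·δ_{BB} = 0, so R_B = 19683/243 = 81 kN.

R_B = 81 kN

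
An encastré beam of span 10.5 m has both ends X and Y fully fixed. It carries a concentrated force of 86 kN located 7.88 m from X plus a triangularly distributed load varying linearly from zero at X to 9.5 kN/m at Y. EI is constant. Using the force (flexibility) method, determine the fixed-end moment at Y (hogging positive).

M_Y = 179.3 kN·m

Take the two fixed-end moments M_X, M_Y as redundants; the released structure is the simple span XY.
Simple-span end rotations at X and Y under the given loads:
  at X: point load 86 at a = 7.88: Pab(L + b)/(6LEI) = 369.8/EI
  at Y: point load 86 at a = 7.88: Pab(L + a)/(6LEI) = 518/EI
  at X: triangular load, peak 9.5: 7w₀L³/(360EI) = 213.8/EI
  at Y: triangular load, peak 9.5: w₀L³/(45EI) = 244.4/EI
  θ_X0 = 583.6/EI,  θ_Y0 = 762.4/EI
Flexibility coefficients: a unit moment at one end gives L/(3EI) there and L/(6EI) at the far end, so f₁₁ = f₂₂ = 3.5/EI and f₁₂ = f₂₁ = 1.75/EI.
Compatibility — zero rotation at each built-in end:
  3.5 M_X + 1.75 M_Y = 583.6
  1.75 M_X + 3.5 M_Y = 762.4
Solving the pair gives M_X = 77.11 kN·m and M_Y = 179.3 kN·m (hogging).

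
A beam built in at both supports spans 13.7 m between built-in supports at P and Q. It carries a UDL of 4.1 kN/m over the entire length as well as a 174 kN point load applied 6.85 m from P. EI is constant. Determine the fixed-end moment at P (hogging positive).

M_P = 362.1 kN·m

Take the two fixed-end moments M_P, M_Q as redundants; the released structure is the simple span PQ.
Simple-span end rotations at P and Q under the given loads:
  at P: UDL 4.1: wL³/(24EI) = 439.3/EI
  at Q: UDL 4.1: wL³/(24EI) = 439.3/EI
  at P: point load 174 at a = 6.85: Pab(L + b)/(6LEI) = 2041/EI
  at Q: point load 174 at a = 6.85: Pab(L + a)/(6LEI) = 2041/EI
  θ_P0 = 2480/EI,  θ_Q0 = 2480/EI
Flexibility coefficients: a unit moment at one end gives L/(3EI) there and L/(6EI) at the far end, so f₁₁ = f₂₂ = 4.567/EI and f₁₂ = f₂₁ = 2.283/EI.
Compatibility — zero rotation at each built-in end:
  4.567 M_P + 2.283 M_Q = 2480
  2.283 M_P + 4.567 M_Q = 2480
Solving the pair gives M_P = 362.1 kN·m and M_Q = 362.1 kN·m (hogging).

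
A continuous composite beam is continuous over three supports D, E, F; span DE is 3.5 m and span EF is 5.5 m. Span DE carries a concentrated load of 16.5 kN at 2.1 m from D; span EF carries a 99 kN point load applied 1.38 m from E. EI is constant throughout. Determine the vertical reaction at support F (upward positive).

Insert a hinge at E; M_E is the redundant, and each span becomes simply supported.
Rotations at E on the released spans (each span's end-slope, ×1/EI):
  span DE: point load 16.5 at a = 2.1: Pab(L + a)/(6LEI) = 12.94/EI
  span EF: point load 99 at a = 1.38: Pab(L + b)/(6LEI) = 164.1/EI
  relative rotation θ_0 = (12.94 + 164.1)/EI = 177/EI
A unit hogging moment at E produces rotation L₁/(3EI) + L₂/(3EI) = 3/EI.
Slope continuity at E: θ_0 = M_E·3/EI, so M_E = 177/3 = 59.01 kN·m (hogging).
Span EF, ΣM about F: R_E^{EF}·5.5 = 407.9 + 59.01, so R_E^{EF} = 84.89 kN and R_F = 99 − 84.89 = 14.11 kN.

R_F = 14.11 kN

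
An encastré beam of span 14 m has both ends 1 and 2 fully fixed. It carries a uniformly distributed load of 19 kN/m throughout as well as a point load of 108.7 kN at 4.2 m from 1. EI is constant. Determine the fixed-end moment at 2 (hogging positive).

M_2 = 406.2 kN·m

Take the two fixed-end moments M_1, M_2 as redundants; the released structure is the simple span 12.
Simple-span end rotations at 1 and 2 under the given loads:
  at 1: UDL 19: wL³/(24EI) = 2172/EI
  at 2: UDL 19: wL³/(24EI) = 2172/EI
  at 1: point load 108.7 at a = 4.2: Pab(L + b)/(6LEI) = 1268/EI
  at 2: point load 108.7 at a = 4.2: Pab(L + a)/(6LEI) = 969.4/EI
  θ_10 = 3440/EI,  θ_20 = 3142/EI
Flexibility coefficients: a unit moment at one end gives L/(3EI) there and L/(6EI) at the far end, so f₁₁ = f₂₂ = 4.667/EI and f₁₂ = f₂₁ = 2.333/EI.
Compatibility — zero rotation at each built-in end:
  4.667 M_1 + 2.333 M_2 = 3440
  2.333 M_1 + 4.667 M_2 = 3142
Solving the pair gives M_1 = 534 kN·m and M_2 = 406.2 kN·m (hogging).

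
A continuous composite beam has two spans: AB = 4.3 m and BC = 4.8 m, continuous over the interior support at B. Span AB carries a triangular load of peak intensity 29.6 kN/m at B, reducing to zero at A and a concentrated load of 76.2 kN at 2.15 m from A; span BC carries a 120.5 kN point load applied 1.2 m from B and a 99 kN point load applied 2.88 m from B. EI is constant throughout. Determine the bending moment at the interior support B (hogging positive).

M_B = 138.4 kN·m

Release continuity at B by inserting a hinge; the redundant is the internal moment M_B. The primary structure is two simply-supported spans AB and BC.
End slopes at the hinge B, treating each span as simply supported:
  span AB: triangular load, peak 29.6: w₀L³/(45EI) = 52.3/EI
  span AB: point load 76.2 at a = 2.15: Pab(L + a)/(6LEI) = 88.06/EI
  span BC: point load 120.5 at a = 1.2: Pab(L + b)/(6LEI) = 151.8/EI
  span BC: point load 99 at a = 2.88: Pab(L + b)/(6LEI) = 127.7/EI
  relative rotation θ_0 = (140.4 + 279.6)/EI = 419.9/EI
A unit hogging moment at B produces rotation L₁/(3EI) + L₂/(3EI) = 3.033/EI.
Slope continuity at B: θ_0 = M_B·3.033/EI, so M_B = 419.9/3.033 = 138.4 kN·m (hogging).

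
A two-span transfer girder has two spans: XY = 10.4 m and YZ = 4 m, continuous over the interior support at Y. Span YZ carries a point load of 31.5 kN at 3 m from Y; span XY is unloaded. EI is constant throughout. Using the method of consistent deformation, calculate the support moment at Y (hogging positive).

M_Y = 4.102 kN·m

Take M_Y as the redundant. Released structure: two simple spans XY and YZ with a hinge at Y.
Discontinuity in slope at Y on the released structure — sum the simple-span end rotations:
  span YZ: point load 31.5 at a = 3: Pab(L + b)/(6LEI) = 19.69/EI
  relative rotation θ_0 = (0 + 19.69)/EI = 19.69/EI
A unit hogging moment at Y produces rotation L₁/(3EI) + L₂/(3EI) = 4.8/EI.
Compatibility: M_Y·(L₁+L₂)/(3EI) = θ_0, giving M_Y = 4.102 kN·m (hogging).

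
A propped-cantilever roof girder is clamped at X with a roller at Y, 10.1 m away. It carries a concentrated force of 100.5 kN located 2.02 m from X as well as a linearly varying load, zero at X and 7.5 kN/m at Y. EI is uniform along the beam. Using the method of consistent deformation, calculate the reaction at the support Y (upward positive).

R_Y = 26.46 kN

Take the reaction at Y as the redundant and release it; the primary structure is a cantilever fixed at X.
Primary-structure tip deflection at Y by superposition:
  point load 100.5 at a = 2.02: Pa²(3L − a)/(6EI) = 1933/EI
  triangular load, peak 7.5 at the free end: 11w₀L⁴/(120EI) = 7154/EI
  δ_0 = 9087/EI
Tip deflection under a unit load at Y: L³/(3EI) = 343.4/EI.
The prop prevents deflection at Y: R_Y = δ_0/δ_{YY} = 9087/343.4 = 26.46 kN.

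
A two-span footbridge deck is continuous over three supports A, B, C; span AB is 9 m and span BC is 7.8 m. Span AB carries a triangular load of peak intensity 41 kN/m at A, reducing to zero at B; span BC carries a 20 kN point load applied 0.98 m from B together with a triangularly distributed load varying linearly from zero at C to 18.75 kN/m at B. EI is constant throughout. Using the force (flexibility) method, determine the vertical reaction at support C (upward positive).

R_C = 8.1 kN

Insert a hinge at B; M_B is the redundant, and each span becomes simply supported.
Discontinuity in slope at B on the released structure — sum the simple-span end rotations:
  span AB: triangular load, peak 41: 7w₀L³/(360EI) = 581.2/EI
  span BC: point load 20 at a = 0.98: Pab(L + b)/(6LEI) = 41.76/EI
  span BC: triangular load, peak 18.75: w₀L³/(45EI) = 197.7/EI
  relative rotation θ_0 = (581.2 + 239.5)/EI = 820.7/EI
A unit hogging moment at B produces rotation L₁/(3EI) + L₂/(3EI) = 5.6/EI.
Compatibility: M_B·(L₁+L₂)/(3EI) = θ_0, giving M_B = 146.5 kN·m (hogging).
Span BC, ΣM about C: R_B^{BC}·7.8 = 516.6 + 146.5, so R_B^{BC} = 85.03 kN and R_C = 93.12 − 85.03 = 8.1 kN.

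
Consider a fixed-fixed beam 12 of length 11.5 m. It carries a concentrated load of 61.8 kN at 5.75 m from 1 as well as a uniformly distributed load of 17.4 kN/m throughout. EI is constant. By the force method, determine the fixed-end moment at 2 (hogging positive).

M_2 = 280.6 kN·m

Take the two fixed-end moments M_1, M_2 as redundants; the released structure is the simple span 12.
On the primary (simply-supported) span, the end slopes from the loading are:
  at 1: point load 61.8 at a = 5.75: Pab(L + b)/(6LEI) = 510.8/EI
  at 2: point load 61.8 at a = 5.75: Pab(L + a)/(6LEI) = 510.8/EI
  at 1: UDL 17.4: wL³/(24EI) = 1103/EI
  at 2: UDL 17.4: wL³/(24EI) = 1103/EI
  θ_10 = 1613/EI,  θ_20 = 1613/EI
Flexibility coefficients: a unit moment at one end gives L/(3EI) there and L/(6EI) at the far end, so f₁₁ = f₂₂ = 3.833/EI and f₁₂ = f₂₁ = 1.917/EI.
Compatibility — zero rotation at each built-in end:
  3.833 M_1 + 1.917 M_2 = 1613
  1.917 M_1 + 3.833 M_2 = 1613
Solving the pair gives M_1 = 280.6 kN·m and M_2 = 280.6 kN·m (hogging).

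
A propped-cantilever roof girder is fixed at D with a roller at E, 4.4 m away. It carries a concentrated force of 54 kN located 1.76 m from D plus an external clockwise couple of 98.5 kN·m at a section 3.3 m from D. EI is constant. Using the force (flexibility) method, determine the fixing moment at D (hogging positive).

Release the roller at E. Primary structure: cantilever fixed at D.
Downward deflection at the released point E due to the loads:
  point load 54 at a = 1.76: Pa²(3L − a)/(6EI) = 318.9/EI
  clockwise couple 98.5 at a = 3.3: M₀a(2L − a)/(2EI) = 893.9/EI
  δ_0 = 1213/EI
Tip deflection under a unit load at E: L³/(3EI) = 28.39/EI.
The prop prevents deflection at E: R_E = δ_0/δ_{EE} = 1213/28.39 = 42.71 kN.
Moment equilibrium about D: M_D = Σ(load moments about D) − R_E·L = 193.5 − 42.71×4.4 = 5.604 kN·m.

M_D = 5.604 kN·m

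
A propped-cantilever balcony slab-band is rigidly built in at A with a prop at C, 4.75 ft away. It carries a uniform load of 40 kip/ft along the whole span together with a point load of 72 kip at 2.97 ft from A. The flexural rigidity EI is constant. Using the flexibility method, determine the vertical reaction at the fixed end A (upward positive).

Release the roller at C. Primary structure: cantilever fixed at A.
Deflection at C on the released cantilever, summing each load's contribution:
  UDL 40: wL⁴/(8EI) = 2545/EI
  point load 72 at a = 2.97: Pa²(3L − a)/(6EI) = 1194/EI
  δ_0 = 3739/EI
Flexibility coefficient — unit upward force at C: δ_{CC} = L³/(3EI) = 35.72/EI.
Compatibility at C: δ_0 − R_C·δ_{CC} = 0, so R_C = 3739/35.72 = 104.7 kip.
Vertical equilibrium: R_A = ΣP − R_C = 262 − 104.7 = 157.3 kip.

R_A = 157.3 kip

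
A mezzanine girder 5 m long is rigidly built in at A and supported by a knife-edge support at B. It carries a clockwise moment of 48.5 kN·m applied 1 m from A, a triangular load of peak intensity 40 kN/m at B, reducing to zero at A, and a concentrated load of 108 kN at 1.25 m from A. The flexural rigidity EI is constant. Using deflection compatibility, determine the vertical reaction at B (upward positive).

Take the reaction at B as the redundant and release it; the primary structure is a cantilever fixed at A.
Downward deflection at the released point B due to the loads:
  clockwise couple 48.5 at a = 1: M₀a(2L − a)/(2EI) = 218.2/EI
  triangular load, peak 40 at the free end: 11w₀L⁴/(120EI) = 2292/EI
  point load 108 at a = 1.25: Pa²(3L − a)/(6EI) = 386.7/EI
  δ_0 = 2897/EI
Tip deflection under a unit load at B: L³/(3EI) = 41.67/EI.
Compatibility at B: δ_0 − R_B·δ_{BB} = 0, so R_B = 2897/41.67 = 69.52 kN.

R_B = 69.52 kN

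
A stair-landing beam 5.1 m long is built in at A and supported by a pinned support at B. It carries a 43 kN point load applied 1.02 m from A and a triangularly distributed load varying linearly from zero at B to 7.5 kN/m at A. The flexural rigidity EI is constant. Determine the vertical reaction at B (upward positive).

R_B = 6.233 kN

Choose R_B as the redundant. The primary structure is the cantilever fixed at A.
Downward deflection at the released point B due to the loads:
  point load 43 at a = 1.02: Pa²(3L − a)/(6EI) = 106.5/EI
  triangular load, peak 7.5 at the fixed end: w₀L⁴/(30EI) = 169.1/EI
  δ_0 = 275.6/EI
Flexibility coefficient — unit upward force at B: δ_{BB} = L³/(3EI) = 44.22/EI.
Compatibility at B: δ_0 − R_B·δ_{BB} = 0, so R_B = 275.6/44.22 = 6.233 kN.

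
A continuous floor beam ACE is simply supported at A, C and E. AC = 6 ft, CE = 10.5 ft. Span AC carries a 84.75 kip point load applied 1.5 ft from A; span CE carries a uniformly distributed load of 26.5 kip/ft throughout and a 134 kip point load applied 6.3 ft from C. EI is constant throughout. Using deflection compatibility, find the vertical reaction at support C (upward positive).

R_C = 319.9 kip

Take M_C as the redundant. Released structure: two simple spans AC and CE with a hinge at C.
Rotations at C on the released spans (each span's end-slope, ×1/EI):
  span AC: point load 84.75 at a = 1.5: Pab(L + a)/(6LEI) = 119.2/EI
  span CE: UDL 26.5: wL³/(24EI) = 1278/EI
  span CE: point load 134 at a = 6.3: Pab(L + b)/(6LEI) = 827.3/EI
  relative rotation θ_0 = (119.2 + 2106)/EI = 2225/EI
A unit hogging moment at C produces rotation L₁/(3EI) + L₂/(3EI) = 5.5/EI.
Slope continuity at C: θ_0 = M_C·5.5/EI, so M_C = 2225/5.5 = 404.5 kip·ft (hogging).
Span AC, ΣM about A with M_C applied at C: R_C^{AC}·6 = 127.1 + 404.5, so R_C^{AC} = 88.6 kip and R_A = 84.75 − 88.6 = -3.853 kip.
Span CE, ΣM about E: R_C^{CE}·10.5 = 2024 + 404.5, so R_C^{CE} = 231.2 kip and R_E = 412.2 − 231.2 = 181 kip.
R_C = 88.6 + 231.2 = 319.9 kip.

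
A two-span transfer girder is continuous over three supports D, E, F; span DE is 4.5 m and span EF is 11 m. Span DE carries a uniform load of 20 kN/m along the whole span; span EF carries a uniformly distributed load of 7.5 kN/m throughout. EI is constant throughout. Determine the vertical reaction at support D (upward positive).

Insert a hinge at E; M_E is the redundant, and each span becomes simply supported.
End slopes at the hinge E, treating each span as simply supported:
  span DE: UDL 20: wL³/(24EI) = 75.94/EI
  span EF: UDL 7.5: wL³/(24EI) = 415.9/EI
  relative rotation θ_0 = (75.94 + 415.9)/EI = 491.9/EI
A unit hogging moment at E produces rotation L₁/(3EI) + L₂/(3EI) = 5.167/EI.
Slope continuity at E: θ_0 = M_E·5.167/EI, so M_E = 491.9/5.167 = 95.2 kN·m (hogging).
Span DE, ΣM about D with M_E applied at E: R_E^{DE}·4.5 = 202.5 + 95.2, so R_E^{DE} = 66.16 kN and R_D = 90 − 66.16 = 23.84 kN.

R_D = 23.84 kN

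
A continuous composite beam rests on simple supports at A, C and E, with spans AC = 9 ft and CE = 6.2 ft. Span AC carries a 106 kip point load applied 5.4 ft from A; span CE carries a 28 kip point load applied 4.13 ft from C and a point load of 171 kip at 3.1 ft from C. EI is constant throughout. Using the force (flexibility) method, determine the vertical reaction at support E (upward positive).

Take M_C as the redundant. Released structure: two simple spans AC and CE with a hinge at C.
End slopes at the hinge C, treating each span as simply supported:
  span AC: point load 106 at a = 5.4: Pab(L + a)/(6LEI) = 549.5/EI
  span CE: point load 28 at a = 4.13: Pab(L + b)/(6LEI) = 53.22/EI
  span CE: point load 171 at a = 3.1: Pab(L + b)/(6LEI) = 410.8/EI
  relative rotation θ_0 = (549.5 + 464)/EI = 1014/EI
A unit hogging moment at C produces rotation L₁/(3EI) + L₂/(3EI) = 5.067/EI.
Compatibility: M_C·(L₁+L₂)/(3EI) = θ_0, giving M_C = 200 kip·ft (hogging).
Span CE, ΣM about E: R_C^{CE}·6.2 = 588.1 + 200, so R_C^{CE} = 127.1 kip and R_E = 199 − 127.1 = 71.89 kip.

R_E = 71.89 kip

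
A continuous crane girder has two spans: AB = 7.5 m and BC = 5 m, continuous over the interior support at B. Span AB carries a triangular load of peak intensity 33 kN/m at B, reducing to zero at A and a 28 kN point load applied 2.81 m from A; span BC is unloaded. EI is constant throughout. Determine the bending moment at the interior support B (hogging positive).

M_B = 94.54 kN·m

Insert a hinge at B; M_B is the redundant, and each span becomes simply supported.
Rotations at B on the released spans (each span's end-slope, ×1/EI):
  span AB: triangular load, peak 33: w₀L³/(45EI) = 309.4/EI
  span AB: point load 28 at a = 2.81: Pab(L + a)/(6LEI) = 84.54/EI
  relative rotation θ_0 = (393.9 + 0)/EI = 393.9/EI
A unit hogging moment at B produces rotation L₁/(3EI) + L₂/(3EI) = 4.167/EI.
Slope continuity at B: θ_0 = M_B·4.167/EI, so M_B = 393.9/4.167 = 94.54 kN·m (hogging).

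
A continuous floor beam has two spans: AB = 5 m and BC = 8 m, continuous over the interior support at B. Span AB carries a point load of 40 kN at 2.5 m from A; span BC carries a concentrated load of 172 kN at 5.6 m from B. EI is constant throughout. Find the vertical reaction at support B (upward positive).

Release continuity at B by inserting a hinge; the redundant is the internal moment M_B. The primary structure is two simply-supported spans AB and BC.
Rotations at B on the released spans (each span's end-slope, ×1/EI):
  span AB: point load 40 at a = 2.5: Pab(L + a)/(6LEI) = 62.5/EI
  span BC: point load 172 at a = 5.6: Pab(L + b)/(6LEI) = 500.9/EI
  relative rotation θ_0 = (62.5 + 500.9)/EI = 563.4/EI
A unit hogging moment at B produces rotation L₁/(3EI) + L₂/(3EI) = 4.333/EI.
Compatibility: M_B·(L₁+L₂)/(3EI) = θ_0, giving M_B = 130 kN·m (hogging).
Span AB, ΣM about A with M_B applied at B: R_B^{AB}·5 = 100 + 130, so R_B^{AB} = 46 kN and R_A = 40 − 46 = -6.001 kN.
Span BC, ΣM about C: R_B^{BC}·8 = 412.8 + 130, so R_B^{BC} = 67.85 kN and R_C = 172 − 67.85 = 104.1 kN.
R_B = 46 + 67.85 = 113.9 kN.

R_B = 113.9 kN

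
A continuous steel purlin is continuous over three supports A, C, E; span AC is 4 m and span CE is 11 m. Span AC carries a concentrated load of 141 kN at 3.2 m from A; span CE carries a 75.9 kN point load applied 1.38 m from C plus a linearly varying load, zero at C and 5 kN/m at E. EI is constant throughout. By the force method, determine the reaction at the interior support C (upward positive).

R_C = 226 kN

Take M_C as the redundant. Released structure: two simple spans AC and CE with a hinge at C.
Discontinuity in slope at C on the released structure — sum the simple-span end rotations:
  span AC: point load 141 at a = 3.2: Pab(L + a)/(6LEI) = 108.3/EI
  span CE: point load 75.9 at a = 1.38: Pab(L + b)/(6LEI) = 314.8/EI
  span CE: triangular load, peak 5: 7w₀L³/(360EI) = 129.4/EI
  relative rotation θ_0 = (108.3 + 444.2)/EI = 552.5/EI
A unit hogging moment at C produces rotation L₁/(3EI) + L₂/(3EI) = 5/EI.
Slope continuity at C: θ_0 = M_C·5/EI, so M_C = 552.5/5 = 110.5 kN·m (hogging).
Span AC, ΣM about A with M_C applied at C: R_C^{AC}·4 = 451.2 + 110.5, so R_C^{AC} = 140.4 kN and R_A = 141 − 140.4 = 0.5752 kN.
Span CE, ΣM about E: R_C^{CE}·11 = 831 + 110.5, so R_C^{CE} = 85.59 kN and R_E = 103.4 − 85.59 = 17.81 kN.
R_C = 140.4 + 85.59 = 226 kN.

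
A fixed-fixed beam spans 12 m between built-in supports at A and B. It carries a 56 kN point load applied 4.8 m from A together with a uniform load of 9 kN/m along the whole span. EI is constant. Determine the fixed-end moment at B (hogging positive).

Take the two fixed-end moments M_A, M_B as redundants; the released structure is the simple span AB.
Simple-span end rotations at A and B under the given loads:
  at A: point load 56 at a = 4.8: Pab(L + b)/(6LEI) = 516.1/EI
  at B: point load 56 at a = 4.8: Pab(L + a)/(6LEI) = 451.6/EI
  at A: UDL 9: wL³/(24EI) = 648/EI
  at B: UDL 9: wL³/(24EI) = 648/EI
  θ_A0 = 1164/EI,  θ_B0 = 1100/EI
Flexibility coefficients: a unit moment at one end gives L/(3EI) there and L/(6EI) at the far end, so f₁₁ = f₂₂ = 4/EI and f₁₂ = f₂₁ = 2/EI.
Compatibility — zero rotation at each built-in end:
  4 M_A + 2 M_B = 1164
  2 M_A + 4 M_B = 1100
Solving the pair gives M_A = 204.8 kN·m and M_B = 172.5 kN·m (hogging).

M_B = 172.5 kN·m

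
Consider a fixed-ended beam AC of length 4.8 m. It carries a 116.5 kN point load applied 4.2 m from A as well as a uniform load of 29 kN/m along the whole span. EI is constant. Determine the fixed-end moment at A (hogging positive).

M_A = 63.33 kN·m

Release both end moments; the primary structure is a simply-supported span AC with redundants M_A and M_C.
On the primary (simply-supported) span, the end slopes from the loading are:
  at A: point load 116.5 at a = 4.2: Pab(L + b)/(6LEI) = 55.05/EI
  at C: point load 116.5 at a = 4.2: Pab(L + a)/(6LEI) = 91.74/EI
  at A: UDL 29: wL³/(24EI) = 133.6/EI
  at C: UDL 29: wL³/(24EI) = 133.6/EI
  θ_A0 = 188.7/EI,  θ_C0 = 225.4/EI
Flexibility coefficients: a unit moment at one end gives L/(3EI) there and L/(6EI) at the far end, so f₁₁ = f₂₂ = 1.6/EI and f₁₂ = f₂₁ = 0.8/EI.
Compatibility — zero rotation at each built-in end:
  1.6 M_A + 0.8 M_C = 188.7
  0.8 M_A + 1.6 M_C = 225.4
Solving the pair gives M_A = 63.33 kN·m and M_C = 109.2 kN·m (hogging).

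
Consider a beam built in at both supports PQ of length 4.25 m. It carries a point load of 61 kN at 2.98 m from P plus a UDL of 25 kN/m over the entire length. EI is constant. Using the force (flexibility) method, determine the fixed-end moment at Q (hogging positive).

M_Q = 75.72 kN·m

Release both end moments; the primary structure is a simply-supported span PQ with redundants M_P and M_Q.
Simple-span end rotations at P and Q under the given loads:
  at P: point load 61 at a = 2.98: Pab(L + b)/(6LEI) = 49.97/EI
  at Q: point load 61 at a = 2.98: Pab(L + a)/(6LEI) = 65.46/EI
  at P: UDL 25: wL³/(24EI) = 79.96/EI
  at Q: UDL 25: wL³/(24EI) = 79.96/EI
  θ_P0 = 129.9/EI,  θ_Q0 = 145.4/EI
Flexibility coefficients: a unit moment at one end gives L/(3EI) there and L/(6EI) at the far end, so f₁₁ = f₂₂ = 1.417/EI and f₁₂ = f₂₁ = 0.7083/EI.
Compatibility — zero rotation at each built-in end:
  1.417 M_P + 0.7083 M_Q = 129.9
  0.7083 M_P + 1.417 M_Q = 145.4
Solving the pair gives M_P = 53.86 kN·m and M_Q = 75.72 kN·m (hogging).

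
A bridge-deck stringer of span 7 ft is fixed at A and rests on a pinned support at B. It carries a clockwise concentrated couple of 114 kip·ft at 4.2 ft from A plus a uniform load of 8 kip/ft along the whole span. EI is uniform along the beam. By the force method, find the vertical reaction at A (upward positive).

Take the reaction at B as the redundant and release it; the primary structure is a cantilever fixed at A.
Downward deflection at the released point B due to the loads:
  clockwise couple 114 at a = 4.2: M₀a(2L − a)/(2EI) = 2346/EI
  UDL 8: wL⁴/(8EI) = 2401/EI
  δ_0 = 4747/EI
Tip deflection under a unit load at B: L³/(3EI) = 114.3/EI.
Compatibility at B: δ_0 − R_B·δ_{BB} = 0, so R_B = 4747/114.3 = 41.52 kip.
Vertical equilibrium: R_A = ΣP − R_B = 56 − 41.52 = 14.48 kip.

R_A = 14.48 kip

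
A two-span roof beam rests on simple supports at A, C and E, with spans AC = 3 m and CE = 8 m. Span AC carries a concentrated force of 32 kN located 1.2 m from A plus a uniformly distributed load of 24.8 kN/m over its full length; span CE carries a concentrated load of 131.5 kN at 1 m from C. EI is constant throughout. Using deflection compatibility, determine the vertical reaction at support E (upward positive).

R_E = 5.13 kN

Release continuity at C by inserting a hinge; the redundant is the internal moment M_C. The primary structure is two simply-supported spans AC and CE.
Rotations at C on the released spans (each span's end-slope, ×1/EI):
  span AC: point load 32 at a = 1.2: Pab(L + a)/(6LEI) = 16.13/EI
  span AC: UDL 24.8: wL³/(24EI) = 27.9/EI
  span CE: point load 131.5 at a = 1: Pab(L + b)/(6LEI) = 287.7/EI
  relative rotation θ_0 = (44.03 + 287.7)/EI = 331.7/EI
A unit hogging moment at C produces rotation L₁/(3EI) + L₂/(3EI) = 3.667/EI.
Slope continuity at C: θ_0 = M_C·3.667/EI, so M_C = 331.7/3.667 = 90.46 kN·m (hogging).
Span CE, ΣM about E: R_C^{CE}·8 = 920.5 + 90.46, so R_C^{CE} = 126.4 kN and R_E = 131.5 − 126.4 = 5.13 kN.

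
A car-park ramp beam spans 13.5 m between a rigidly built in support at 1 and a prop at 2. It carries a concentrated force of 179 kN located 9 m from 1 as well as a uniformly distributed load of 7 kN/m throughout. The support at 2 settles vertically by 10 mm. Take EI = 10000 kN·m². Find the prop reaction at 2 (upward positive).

R_2 = 128.1 kN

Take the reaction at 2 as the redundant and release it; the primary structure is a cantilever fixed at 1.
Primary-structure tip deflection at 2 by superposition:
  point load 179 at a = 9: Pa²(3L − a)/(6EI) = 76120/EI
  UDL 7: wL⁴/(8EI) = 29063/EI
  δ_0 = 105183/EI
Flexibility coefficient — unit upward force at 2: δ_{22} = L³/(3EI) = 820.1/EI.
With EI = 10000 kN·m²: δ_0 = 10.518 m and δ_{22} = 0.082013 m/kN.
Compatibility — the beam at 2 must follow the support down by 0.01 m: δ_0 − R_2·δ_{22} = 0.01, so R_2 = (10.518 − 0.01)/0.082013 = 128.1 kN.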